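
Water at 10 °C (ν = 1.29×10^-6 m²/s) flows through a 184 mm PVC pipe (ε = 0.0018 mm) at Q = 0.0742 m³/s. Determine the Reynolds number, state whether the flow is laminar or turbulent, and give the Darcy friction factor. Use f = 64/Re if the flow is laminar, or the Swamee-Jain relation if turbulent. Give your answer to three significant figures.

V = 4Q/(πD²) = 2.790 m/s
Re = VD/ν = 2.790·0.184/1.29×10^-6 = 3.98×10^5
Re > 4000 → turbulent; ε/D = 9.78×10^-6
Swamee-Jain: f = 0.01378

Re ≈ 3.98×10^5; turbulent; f ≈ 0.0138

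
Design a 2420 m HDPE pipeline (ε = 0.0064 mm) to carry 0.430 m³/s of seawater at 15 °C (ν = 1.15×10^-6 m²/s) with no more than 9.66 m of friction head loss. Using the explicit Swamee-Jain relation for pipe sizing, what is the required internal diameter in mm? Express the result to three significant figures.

D ≈ 547 mm

Swamee-Jain (Type III): D = 0.66·[ε^1.25·(LQ²/(gh_f))^4.75 + ν·Q^9.4·(L/(gh_f))^5.2]^0.04
LQ²/(gh_f) = 4.722; L/(gh_f) = 25.54
Term 1 = ε^1.25·(…)^4.75 = 5.13×10^-4; Term 2 = ν·Q^9.4·(…)^5.2 = 0.00856
D = 0.66·(5.13×10^-4 + 0.00856)^0.04 = 0.5468 m = 547 mm
Check: V = 1.83 m/s, Re = 8.71×10^5, f = 0.01215, h_f = 9.18 m ≈ 9.66 m ✓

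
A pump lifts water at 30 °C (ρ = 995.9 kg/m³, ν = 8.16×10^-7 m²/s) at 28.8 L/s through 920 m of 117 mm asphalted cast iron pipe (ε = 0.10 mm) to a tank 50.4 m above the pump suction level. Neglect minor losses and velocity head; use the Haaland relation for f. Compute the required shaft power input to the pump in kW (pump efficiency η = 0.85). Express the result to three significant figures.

V = 4Q/(πD²) = 2.679 m/s; Re = 3.84×10^5; ε/D = 8.55×10^-4; f = 0.01969
h_f = f(L/D)V²/2g = 56.63 m
Total head H = z + h_f = 50.4 + 56.63 = 107.0 m
P_hyd = ρgQH = 995.9·9.81·0.0288·107.0 = 30.12 kW
P_shaft = P_hyd/η = 30.12/0.85 = 35.43 kW

P_shaft ≈ 35.4 kW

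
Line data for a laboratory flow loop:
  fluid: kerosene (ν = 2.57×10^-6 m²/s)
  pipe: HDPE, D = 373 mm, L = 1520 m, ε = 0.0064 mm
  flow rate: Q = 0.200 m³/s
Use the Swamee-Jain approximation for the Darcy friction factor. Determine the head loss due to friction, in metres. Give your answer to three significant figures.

h_f ≈ 10.4 m

V = 4Q/(πD²) = 4·0.200/(π·0.373²) = 1.830 m/s
Re = VD/ν = 1.830·0.373/2.57×10^-6 = 2.66×10^5 → turbulent
ε/D = 0.0064/373 = 1.72×10^-5
Swamee-Jain: f = 0.01489
h_f = f(L/D)V²/(2g) = 0.01489·(1520/0.373)·1.830²/(2·9.81) = 10.36 m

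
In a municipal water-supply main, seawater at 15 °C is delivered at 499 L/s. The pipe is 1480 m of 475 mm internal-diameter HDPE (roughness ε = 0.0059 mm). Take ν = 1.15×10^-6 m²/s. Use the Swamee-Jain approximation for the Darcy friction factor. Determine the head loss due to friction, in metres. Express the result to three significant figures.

h_f ≈ 14.7 m

V = 4Q/(πD²) = 4·0.499/(π·0.475²) = 2.816 m/s
Re = VD/ν = 2.816·0.475/1.15×10^-6 = 1.16×10^6 → turbulent
ε/D = 0.0059/475 = 1.24×10^-5
Swamee-Jain: f = 0.01165
h_f = f(L/D)V²/(2g) = 0.01165·(1480/0.475)·2.816²/(2·9.81) = 14.67 m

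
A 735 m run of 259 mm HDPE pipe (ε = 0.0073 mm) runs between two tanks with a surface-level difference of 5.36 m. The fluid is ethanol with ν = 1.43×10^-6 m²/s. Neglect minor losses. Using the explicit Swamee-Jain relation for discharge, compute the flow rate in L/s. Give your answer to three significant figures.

Swamee-Jain (Type II): Q = -0.965·√(gD⁵h_f/L)·ln[ε/(3.7D) + √(3.17ν²L/(gD³h_f))]
√(gD⁵h_f/L) = √(9.81·0.259⁵·5.36/735) = 0.009131
ε/(3.7D) = 7.62×10^-6; √(3.17ν²L/(gD³h_f)) = 7.22×10^-5
Q = -0.965·0.009131·ln(7.984×10^-5) = 0.08314 m³/s
Check: V = 1.58 m/s, Re = 2.86×10^5, f = 0.01482, h_f = 5.34 m ≈ 5.36 m ✓

Q ≈ 83.1 L/s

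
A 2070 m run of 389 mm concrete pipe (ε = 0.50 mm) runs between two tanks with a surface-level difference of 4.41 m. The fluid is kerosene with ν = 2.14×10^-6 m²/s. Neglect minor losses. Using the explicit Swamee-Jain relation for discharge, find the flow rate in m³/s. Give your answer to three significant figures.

Swamee-Jain (Type II): Q = -0.965·√(gD⁵h_f/L)·ln[ε/(3.7D) + √(3.17ν²L/(gD³h_f))]
√(gD⁵h_f/L) = √(9.81·0.389⁵·4.41/2070) = 0.01364
ε/(3.7D) = 3.47×10^-4; √(3.17ν²L/(gD³h_f)) = 1.09×10^-4
Q = -0.965·0.01364·ln(4.560×10^-4) = 0.1013 m³/s
Check: V = 0.852 m/s, Re = 1.55×10^5, f = 0.02257, h_f = 4.45 m ≈ 4.41 m ✓

Q ≈ 0.101 m³/s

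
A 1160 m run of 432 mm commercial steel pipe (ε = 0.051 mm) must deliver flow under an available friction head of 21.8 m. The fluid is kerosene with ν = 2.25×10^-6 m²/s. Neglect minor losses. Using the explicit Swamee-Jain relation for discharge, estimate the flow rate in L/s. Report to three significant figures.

Swamee-Jain (Type II): Q = -0.965·√(gD⁵h_f/L)·ln[ε/(3.7D) + √(3.17ν²L/(gD³h_f))]
√(gD⁵h_f/L) = √(9.81·0.432⁵·21.8/1160) = 0.05267
ε/(3.7D) = 3.19×10^-5; √(3.17ν²L/(gD³h_f)) = 3.29×10^-5
Q = -0.965·0.05267·ln(6.477×10^-5) = 0.4902 m³/s
Check: V = 3.34 m/s, Re = 6.42×10^5, f = 0.01430, h_f = 21.9 m ≈ 21.8 m ✓

Q ≈ 490 L/s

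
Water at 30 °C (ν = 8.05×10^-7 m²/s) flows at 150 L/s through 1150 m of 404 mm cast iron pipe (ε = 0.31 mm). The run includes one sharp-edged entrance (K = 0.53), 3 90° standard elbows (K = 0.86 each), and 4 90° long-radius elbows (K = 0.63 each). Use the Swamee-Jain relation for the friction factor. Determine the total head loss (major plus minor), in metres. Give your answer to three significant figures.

V = 4Q/(πD²) = 1.170 m/s; V²/2g = 0.06979 m
Re = 5.87×10^5, ε/D = 7.67×10^-4 → f = 0.01916 (Swamee-Jain)
Major: h_f = f(L/D)·V²/2g = 0.01916·2847·0.06979 = 3.806 m
Minor: ΣK = 5.63; h_m = ΣK·V²/2g = 0.3929 m
Total H_L = 3.806 + 0.3929 = 4.199 m

H_L ≈ 4.20 m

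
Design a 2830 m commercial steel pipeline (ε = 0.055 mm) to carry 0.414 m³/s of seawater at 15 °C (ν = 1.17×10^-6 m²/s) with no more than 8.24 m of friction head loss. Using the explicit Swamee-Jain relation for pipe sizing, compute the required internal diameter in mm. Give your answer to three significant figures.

Swamee-Jain (Type III): D = 0.66·[ε^1.25·(LQ²/(gh_f))^4.75 + ν·Q^9.4·(L/(gh_f))^5.2]^0.04
LQ²/(gh_f) = 6.001; L/(gh_f) = 35.01
Term 1 = ε^1.25·(…)^4.75 = 0.0235; Term 2 = ν·Q^9.4·(…)^5.2 = 0.0315
D = 0.66·(0.0235 + 0.0315)^0.04 = 0.5877 m = 588 mm
Check: V = 1.53 m/s, Re = 7.67×10^5, f = 0.01374, h_f = 7.86 m ≈ 8.24 m ✓

D ≈ 588 mm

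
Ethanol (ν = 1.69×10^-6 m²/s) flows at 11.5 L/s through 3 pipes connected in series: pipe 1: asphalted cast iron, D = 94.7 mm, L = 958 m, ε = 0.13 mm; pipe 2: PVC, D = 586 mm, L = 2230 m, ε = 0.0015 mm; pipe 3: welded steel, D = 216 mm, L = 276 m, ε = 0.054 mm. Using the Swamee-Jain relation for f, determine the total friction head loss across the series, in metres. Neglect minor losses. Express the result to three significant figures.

Pipe 1: V = 1.633 m/s, Re = 9.15×10^4, ε/D = 0.00137, f = 0.02373, h_1 = f(L/D)V²/2g = 32.61 m
Pipe 2: V = 0.04264 m/s, Re = 1.48×10^4, ε/D = 2.56×10^-6, f = 0.02790, h_2 = f(L/D)V²/2g = 0.009837 m
Pipe 3: V = 0.3138 m/s, Re = 4.01×10^4, ε/D = 2.50×10^-4, f = 0.02271, h_3 = f(L/D)V²/2g = 0.1456 m
Series → Q common, losses add: H = Σh = 32.77 m

H ≈ 32.8 m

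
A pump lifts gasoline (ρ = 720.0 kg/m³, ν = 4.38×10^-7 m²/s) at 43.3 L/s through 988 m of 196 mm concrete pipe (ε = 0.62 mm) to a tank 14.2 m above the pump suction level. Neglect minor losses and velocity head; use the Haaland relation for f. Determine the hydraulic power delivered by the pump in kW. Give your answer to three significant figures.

P_hyd ≈ 8.68 kW

V = 4Q/(πD²) = 1.435 m/s; Re = 6.42×10^5; ε/D = 0.00316; f = 0.02680
h_f = f(L/D)V²/2g = 14.18 m
Total head H = z + h_f = 14.2 + 14.18 = 28.38 m
P_hyd = ρgQH = 720.0·9.81·0.0433·28.38 = 8.679 kW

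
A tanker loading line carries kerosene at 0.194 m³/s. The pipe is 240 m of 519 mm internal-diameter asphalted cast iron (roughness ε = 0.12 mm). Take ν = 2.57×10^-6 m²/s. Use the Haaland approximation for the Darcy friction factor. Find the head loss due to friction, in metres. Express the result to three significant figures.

h_f ≈ 0.342 m

V = 4Q/(πD²) = 4·0.194/(π·0.519²) = 0.9170 m/s
Re = VD/ν = 0.9170·0.519/2.57×10^-6 = 1.85×10^5 → turbulent
ε/D = 0.12/519 = 2.31×10^-4
Haaland: f = 0.01724
h_f = f(L/D)V²/(2g) = 0.01724·(240/0.519)·0.9170²/(2·9.81) = 0.3418 m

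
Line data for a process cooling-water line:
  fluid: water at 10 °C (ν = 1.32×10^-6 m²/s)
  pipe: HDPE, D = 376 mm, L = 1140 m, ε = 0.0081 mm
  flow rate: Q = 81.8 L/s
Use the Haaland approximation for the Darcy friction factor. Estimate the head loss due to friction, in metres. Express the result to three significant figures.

h_f ≈ 1.30 m

V = 4Q/(πD²) = 4·0.0818/(π·0.376²) = 0.7367 m/s
Re = VD/ν = 0.7367·0.376/1.32×10^-6 = 2.10×10^5 → turbulent
ε/D = 0.0081/376 = 2.15×10^-5
Haaland: f = 0.01549
h_f = f(L/D)V²/(2g) = 0.01549·(1140/0.376)·0.7367²/(2·9.81) = 1.299 m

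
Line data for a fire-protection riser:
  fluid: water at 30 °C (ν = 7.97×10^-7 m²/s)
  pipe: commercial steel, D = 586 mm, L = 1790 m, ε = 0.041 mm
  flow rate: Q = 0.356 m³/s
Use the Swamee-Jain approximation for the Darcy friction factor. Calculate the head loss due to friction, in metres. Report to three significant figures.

V = 4Q/(πD²) = 4·0.356/(π·0.586²) = 1.320 m/s
Re = VD/ν = 1.320·0.586/7.97×10^-7 = 9.71×10^5 → turbulent
ε/D = 0.041/586 = 7.00×10^-5
Swamee-Jain: f = 0.01307
h_f = f(L/D)V²/(2g) = 0.01307·(1790/0.586)·1.320²/(2·9.81) = 3.547 m

h_f ≈ 3.55 m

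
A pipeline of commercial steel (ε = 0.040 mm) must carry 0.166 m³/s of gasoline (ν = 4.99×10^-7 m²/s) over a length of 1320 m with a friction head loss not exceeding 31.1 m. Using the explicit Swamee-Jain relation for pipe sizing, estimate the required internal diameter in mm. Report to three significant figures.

Swamee-Jain (Type III): D = 0.66·[ε^1.25·(LQ²/(gh_f))^4.75 + ν·Q^9.4·(L/(gh_f))^5.2]^0.04
LQ²/(gh_f) = 0.1192; L/(gh_f) = 4.327
Term 1 = ε^1.25·(…)^4.75 = 1.30×10^-10; Term 2 = ν·Q^9.4·(…)^5.2 = 4.73×10^-11
D = 0.66·(1.30×10^-10 + 4.73×10^-11)^0.04 = 0.2689 m = 269 mm
Check: V = 2.92 m/s, Re = 1.58×10^6, f = 0.01380, h_f = 29.5 m ≈ 31.1 m ✓

D ≈ 269 mm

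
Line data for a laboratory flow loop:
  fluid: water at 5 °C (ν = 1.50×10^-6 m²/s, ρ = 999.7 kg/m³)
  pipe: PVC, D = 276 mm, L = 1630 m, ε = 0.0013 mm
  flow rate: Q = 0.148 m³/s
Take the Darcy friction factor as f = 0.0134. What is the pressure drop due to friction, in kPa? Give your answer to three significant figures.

Δp ≈ 242 kPa

V = 4Q/(πD²) = 4·0.148/(π·0.276²) = 2.474 m/s
h_f = f(L/D)V²/(2g) = 0.01340·(1630/0.276)·2.474²/(2·9.81) = 24.68 m
Δp = ρg·h_f = 999.7·9.81·24.68 = 242.1 kPa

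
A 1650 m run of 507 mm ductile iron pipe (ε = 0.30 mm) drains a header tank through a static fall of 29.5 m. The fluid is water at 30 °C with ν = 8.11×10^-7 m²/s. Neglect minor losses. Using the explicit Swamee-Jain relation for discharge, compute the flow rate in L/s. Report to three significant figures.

Q ≈ 642 L/s

Swamee-Jain (Type II): Q = -0.965·√(gD⁵h_f/L)·ln[ε/(3.7D) + √(3.17ν²L/(gD³h_f))]
√(gD⁵h_f/L) = √(9.81·0.507⁵·29.5/1650) = 0.07665
ε/(3.7D) = 1.60×10^-4; √(3.17ν²L/(gD³h_f)) = 9.55×10^-6
Q = -0.965·0.07665·ln(1.695×10^-4) = 0.6423 m³/s
Check: V = 3.18 m/s, Re = 1.99×10^6, f = 0.01765, h_f = 29.6 m ≈ 29.5 m ✓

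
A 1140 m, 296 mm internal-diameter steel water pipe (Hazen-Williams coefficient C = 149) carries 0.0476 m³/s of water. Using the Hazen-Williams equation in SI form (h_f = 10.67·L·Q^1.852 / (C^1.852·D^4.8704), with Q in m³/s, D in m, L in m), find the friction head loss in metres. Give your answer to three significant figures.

h_f = 10.67·1140·0.0476^1.852 / (149^1.852·0.296^4.8704) = 1.536 m

h_f ≈ 1.54 m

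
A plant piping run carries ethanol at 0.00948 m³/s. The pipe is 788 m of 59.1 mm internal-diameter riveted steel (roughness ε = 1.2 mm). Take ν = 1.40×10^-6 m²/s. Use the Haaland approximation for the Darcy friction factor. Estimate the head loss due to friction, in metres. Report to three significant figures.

h_f ≈ 400 m

V = 4Q/(πD²) = 4·0.00948/(π·0.0591²) = 3.456 m/s
Re = VD/ν = 3.456·0.0591/1.40×10^-6 = 1.46×10^5 → turbulent
ε/D = 1.2/59.1 = 0.0203
Haaland: f = 0.04928
h_f = f(L/D)V²/(2g) = 0.04928·(788/0.0591)·3.456²/(2·9.81) = 399.9 m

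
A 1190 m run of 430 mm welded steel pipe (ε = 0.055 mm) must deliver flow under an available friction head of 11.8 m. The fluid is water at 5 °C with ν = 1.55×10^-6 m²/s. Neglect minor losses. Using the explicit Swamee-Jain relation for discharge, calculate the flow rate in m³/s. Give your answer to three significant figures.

Swamee-Jain (Type II): Q = -0.965·√(gD⁵h_f/L)·ln[ε/(3.7D) + √(3.17ν²L/(gD³h_f))]
√(gD⁵h_f/L) = √(9.81·0.430⁵·11.8/1190) = 0.03782
ε/(3.7D) = 3.46×10^-5; √(3.17ν²L/(gD³h_f)) = 3.14×10^-5
Q = -0.965·0.03782·ln(6.595×10^-5) = 0.3513 m³/s
Check: V = 2.42 m/s, Re = 6.71×10^5, f = 0.01436, h_f = 11.9 m ≈ 11.8 m ✓

Q ≈ 0.351 m³/s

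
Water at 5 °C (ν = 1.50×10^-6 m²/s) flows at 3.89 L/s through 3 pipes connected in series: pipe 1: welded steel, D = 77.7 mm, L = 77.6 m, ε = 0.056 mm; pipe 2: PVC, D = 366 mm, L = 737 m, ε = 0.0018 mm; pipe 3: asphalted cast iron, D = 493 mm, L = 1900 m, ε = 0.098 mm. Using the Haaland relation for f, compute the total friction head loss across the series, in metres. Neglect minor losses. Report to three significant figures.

Pipe 1: V = 0.8204 m/s, Re = 4.25×10^4, ε/D = 7.21×10^-4, f = 0.02352, h_1 = f(L/D)V²/2g = 0.8058 m
Pipe 2: V = 0.03697 m/s, Re = 9020, ε/D = 4.92×10^-6, f = 0.03178, h_2 = f(L/D)V²/2g = 0.004459 m
Pipe 3: V = 0.02038 m/s, Re = 6700, ε/D = 1.99×10^-4, f = 0.03477, h_3 = f(L/D)V²/2g = 0.002836 m
Series → Q common, losses add: H = Σh = 0.8130 m

H ≈ 0.813 m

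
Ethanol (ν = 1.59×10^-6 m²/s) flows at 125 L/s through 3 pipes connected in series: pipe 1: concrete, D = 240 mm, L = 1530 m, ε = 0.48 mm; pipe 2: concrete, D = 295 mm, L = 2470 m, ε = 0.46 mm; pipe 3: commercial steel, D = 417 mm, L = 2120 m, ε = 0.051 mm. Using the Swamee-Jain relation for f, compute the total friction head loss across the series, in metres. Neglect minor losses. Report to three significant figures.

Pipe 1: V = 2.763 m/s, Re = 4.17×10^5, ε/D = 0.00200, f = 0.02398, h_1 = f(L/D)V²/2g = 59.50 m
Pipe 2: V = 1.829 m/s, Re = 3.39×10^5, ε/D = 0.00156, f = 0.02272, h_2 = f(L/D)V²/2g = 32.43 m
Pipe 3: V = 0.9153 m/s, Re = 2.40×10^5, ε/D = 1.22×10^-4, f = 0.01613, h_3 = f(L/D)V²/2g = 3.501 m
Series → Q common, losses add: H = Σh = 95.43 m

H ≈ 95.4 m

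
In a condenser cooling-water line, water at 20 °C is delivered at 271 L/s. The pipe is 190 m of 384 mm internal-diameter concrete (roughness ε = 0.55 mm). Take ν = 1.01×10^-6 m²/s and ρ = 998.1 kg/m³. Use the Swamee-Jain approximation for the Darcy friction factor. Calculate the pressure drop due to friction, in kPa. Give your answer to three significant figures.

Δp ≈ 29.5 kPa

V = 4Q/(πD²) = 4·0.271/(π·0.384²) = 2.340 m/s
Re = VD/ν = 2.340·0.384/1.01×10^-6 = 8.90×10^5 → turbulent
ε/D = 0.55/384 = 0.00143
Swamee-Jain: f = 0.02182
h_f = f(L/D)V²/(2g) = 0.02182·(190/0.384)·2.340²/(2·9.81) = 3.014 m
Δp = ρg·h_f = 998.1·9.81·3.014 = 29.51 kPa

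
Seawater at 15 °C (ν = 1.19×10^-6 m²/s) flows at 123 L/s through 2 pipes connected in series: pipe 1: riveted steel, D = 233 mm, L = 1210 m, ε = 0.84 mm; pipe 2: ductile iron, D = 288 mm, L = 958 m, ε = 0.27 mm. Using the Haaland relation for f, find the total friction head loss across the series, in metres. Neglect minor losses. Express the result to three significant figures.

Pipe 1: V = 2.885 m/s, Re = 5.65×10^5, ε/D = 0.00361, f = 0.02782, h_1 = f(L/D)V²/2g = 61.27 m
Pipe 2: V = 1.888 m/s, Re = 4.57×10^5, ε/D = 9.38×10^-4, f = 0.01997, h_2 = f(L/D)V²/2g = 12.07 m
Series → Q common, losses add: H = Σh = 73.34 m

H ≈ 73.3 m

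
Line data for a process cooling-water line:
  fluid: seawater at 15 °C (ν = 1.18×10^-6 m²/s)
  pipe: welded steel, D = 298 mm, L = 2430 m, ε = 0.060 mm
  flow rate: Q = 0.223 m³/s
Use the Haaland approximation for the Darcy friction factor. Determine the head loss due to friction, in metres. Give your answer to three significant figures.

h_f ≈ 62.8 m

V = 4Q/(πD²) = 4·0.223/(π·0.298²) = 3.197 m/s
Re = VD/ν = 3.197·0.298/1.18×10^-6 = 8.07×10^5 → turbulent
ε/D = 0.060/298 = 2.01×10^-4
Haaland: f = 0.01479
h_f = f(L/D)V²/(2g) = 0.01479·(2430/0.298)·3.197²/(2·9.81) = 62.84 m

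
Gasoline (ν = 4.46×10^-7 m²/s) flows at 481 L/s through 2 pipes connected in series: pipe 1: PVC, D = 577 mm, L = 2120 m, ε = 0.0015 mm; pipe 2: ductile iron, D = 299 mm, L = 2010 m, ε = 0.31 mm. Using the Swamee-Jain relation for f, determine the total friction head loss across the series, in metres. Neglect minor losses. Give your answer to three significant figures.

H ≈ 327 m

Pipe 1: V = 1.840 m/s, Re = 2.38×10^6, ε/D = 2.60×10^-6, f = 0.01020, h_1 = f(L/D)V²/2g = 6.461 m
Pipe 2: V = 6.850 m/s, Re = 4.59×10^6, ε/D = 0.00104, f = 0.01991, h_2 = f(L/D)V²/2g = 320.1 m
Series → Q common, losses add: H = Σh = 326.6 m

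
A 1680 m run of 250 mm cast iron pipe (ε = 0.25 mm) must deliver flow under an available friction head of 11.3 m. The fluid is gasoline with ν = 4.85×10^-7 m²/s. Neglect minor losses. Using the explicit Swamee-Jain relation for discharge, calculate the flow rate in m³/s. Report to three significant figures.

Swamee-Jain (Type II): Q = -0.965·√(gD⁵h_f/L)·ln[ε/(3.7D) + √(3.17ν²L/(gD³h_f))]
√(gD⁵h_f/L) = √(9.81·0.250⁵·11.3/1680) = 0.008027
ε/(3.7D) = 2.70×10^-4; √(3.17ν²L/(gD³h_f)) = 2.69×10^-5
Q = -0.965·0.008027·ln(2.972×10^-4) = 0.06291 m³/s
Check: V = 1.28 m/s, Re = 6.61×10^5, f = 0.02020, h_f = 11.4 m ≈ 11.3 m ✓

Q ≈ 0.0629 m³/s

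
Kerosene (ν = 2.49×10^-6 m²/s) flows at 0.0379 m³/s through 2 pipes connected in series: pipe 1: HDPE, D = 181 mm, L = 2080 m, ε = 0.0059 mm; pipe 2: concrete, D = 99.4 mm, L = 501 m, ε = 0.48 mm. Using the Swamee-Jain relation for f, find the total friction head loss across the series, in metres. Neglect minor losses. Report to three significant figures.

H ≈ 211 m

Pipe 1: V = 1.473 m/s, Re = 1.07×10^5, ε/D = 3.26×10^-5, f = 0.01782, h_1 = f(L/D)V²/2g = 22.64 m
Pipe 2: V = 4.884 m/s, Re = 1.95×10^5, ε/D = 0.00483, f = 0.03073, h_2 = f(L/D)V²/2g = 188.3 m
Series → Q common, losses add: H = Σh = 210.9 m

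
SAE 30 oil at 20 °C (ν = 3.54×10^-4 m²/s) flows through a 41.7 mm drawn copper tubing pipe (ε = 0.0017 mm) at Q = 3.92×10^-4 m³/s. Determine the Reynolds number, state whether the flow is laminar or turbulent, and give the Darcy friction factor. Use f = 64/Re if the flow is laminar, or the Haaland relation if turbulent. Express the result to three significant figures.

Re ≈ 33.8; laminar; f = 64/Re ≈ 1.89

V = 4Q/(πD²) = 0.2870 m/s
Re = VD/ν = 0.2870·0.0417/3.54×10^-4 = 33.8
Re < 2300 → laminar → f = 64/Re = 1.893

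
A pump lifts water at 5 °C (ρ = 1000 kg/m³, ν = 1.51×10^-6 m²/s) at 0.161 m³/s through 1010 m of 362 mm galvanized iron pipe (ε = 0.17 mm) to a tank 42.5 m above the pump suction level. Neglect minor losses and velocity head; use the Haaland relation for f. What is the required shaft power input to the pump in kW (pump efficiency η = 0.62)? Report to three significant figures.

V = 4Q/(πD²) = 1.564 m/s; Re = 3.75×10^5; ε/D = 4.70×10^-4; f = 0.01764
h_f = f(L/D)V²/2g = 6.140 m
Total head H = z + h_f = 42.5 + 6.140 = 48.64 m
P_hyd = ρgQH = 1000·9.81·0.161·48.64 = 76.82 kW
P_shaft = P_hyd/η = 76.82/0.62 = 123.9 kW

P_shaft ≈ 124 kW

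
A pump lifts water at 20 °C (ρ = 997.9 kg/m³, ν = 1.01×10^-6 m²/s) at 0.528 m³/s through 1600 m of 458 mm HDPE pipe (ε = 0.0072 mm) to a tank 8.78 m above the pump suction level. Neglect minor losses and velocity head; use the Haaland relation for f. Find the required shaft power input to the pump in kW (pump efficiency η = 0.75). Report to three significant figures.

P_shaft ≈ 203 kW

V = 4Q/(πD²) = 3.205 m/s; Re = 1.45×10^6; ε/D = 1.57×10^-5; f = 0.01127
h_f = f(L/D)V²/2g = 20.61 m
Total head H = z + h_f = 8.78 + 20.61 = 29.39 m
P_hyd = ρgQH = 997.9·9.81·0.528·29.39 = 151.9 kW
P_shaft = P_hyd/η = 151.9/0.75 = 202.5 kW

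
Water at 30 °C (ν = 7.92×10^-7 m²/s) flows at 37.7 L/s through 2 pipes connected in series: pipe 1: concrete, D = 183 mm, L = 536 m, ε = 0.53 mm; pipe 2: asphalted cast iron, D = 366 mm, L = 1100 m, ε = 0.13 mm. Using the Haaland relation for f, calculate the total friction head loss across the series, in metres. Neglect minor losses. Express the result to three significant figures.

Pipe 1: V = 1.433 m/s, Re = 3.31×10^5, ε/D = 0.00290, f = 0.02634, h_1 = f(L/D)V²/2g = 8.077 m
Pipe 2: V = 0.3583 m/s, Re = 1.66×10^5, ε/D = 3.55×10^-4, f = 0.01821, h_2 = f(L/D)V²/2g = 0.3581 m
Series → Q common, losses add: H = Σh = 8.435 m

H ≈ 8.44 m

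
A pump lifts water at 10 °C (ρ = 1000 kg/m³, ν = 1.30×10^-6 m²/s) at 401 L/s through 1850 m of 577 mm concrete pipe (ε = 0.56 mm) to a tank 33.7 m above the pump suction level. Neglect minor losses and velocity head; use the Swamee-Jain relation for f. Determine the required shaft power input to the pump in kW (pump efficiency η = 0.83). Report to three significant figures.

V = 4Q/(πD²) = 1.534 m/s; Re = 6.81×10^5; ε/D = 9.71×10^-4; f = 0.02005
h_f = f(L/D)V²/2g = 7.707 m
Total head H = z + h_f = 33.7 + 7.707 = 41.41 m
P_hyd = ρgQH = 1000·9.81·0.401·41.41 = 162.9 kW
P_shaft = P_hyd/η = 162.9/0.83 = 196.3 kW

P_shaft ≈ 196 kW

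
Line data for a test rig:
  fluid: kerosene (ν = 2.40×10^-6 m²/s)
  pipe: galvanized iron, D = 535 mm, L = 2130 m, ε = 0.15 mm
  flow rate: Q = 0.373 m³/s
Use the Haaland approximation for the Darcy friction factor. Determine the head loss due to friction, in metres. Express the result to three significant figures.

h_f ≈ 9.14 m

V = 4Q/(πD²) = 4·0.373/(π·0.535²) = 1.659 m/s
Re = VD/ν = 1.659·0.535/2.40×10^-6 = 3.70×10^5 → turbulent
ε/D = 0.15/535 = 2.80×10^-4
Haaland: f = 0.01636
h_f = f(L/D)V²/(2g) = 0.01636·(2130/0.535)·1.659²/(2·9.81) = 9.140 m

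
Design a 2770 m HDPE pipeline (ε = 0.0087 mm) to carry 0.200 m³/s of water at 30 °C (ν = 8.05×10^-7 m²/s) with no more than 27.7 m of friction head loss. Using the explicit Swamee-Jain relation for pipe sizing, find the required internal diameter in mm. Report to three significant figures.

D ≈ 335 mm

Swamee-Jain (Type III): D = 0.66·[ε^1.25·(LQ²/(gh_f))^4.75 + ν·Q^9.4·(L/(gh_f))^5.2]^0.04
LQ²/(gh_f) = 0.4077; L/(gh_f) = 10.19
Term 1 = ε^1.25·(…)^4.75 = 6.66×10^-9; Term 2 = ν·Q^9.4·(…)^5.2 = 3.79×10^-8
D = 0.66·(6.66×10^-9 + 3.79×10^-8)^0.04 = 0.3354 m = 335 mm
Check: V = 2.26 m/s, Re = 9.43×10^5, f = 0.01231, h_f = 26.6 m ≈ 27.7 m ✓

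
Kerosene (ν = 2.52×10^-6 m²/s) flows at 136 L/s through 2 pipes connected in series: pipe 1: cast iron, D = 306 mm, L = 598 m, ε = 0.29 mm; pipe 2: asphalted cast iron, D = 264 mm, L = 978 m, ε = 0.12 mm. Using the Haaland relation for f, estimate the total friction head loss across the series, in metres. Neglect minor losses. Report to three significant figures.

H ≈ 28.0 m

Pipe 1: V = 1.849 m/s, Re = 2.25×10^5, ε/D = 9.48×10^-4, f = 0.02057, h_1 = f(L/D)V²/2g = 7.008 m
Pipe 2: V = 2.485 m/s, Re = 2.60×10^5, ε/D = 4.55×10^-4, f = 0.01799, h_2 = f(L/D)V²/2g = 20.97 m
Series → Q common, losses add: H = Σh = 27.98 m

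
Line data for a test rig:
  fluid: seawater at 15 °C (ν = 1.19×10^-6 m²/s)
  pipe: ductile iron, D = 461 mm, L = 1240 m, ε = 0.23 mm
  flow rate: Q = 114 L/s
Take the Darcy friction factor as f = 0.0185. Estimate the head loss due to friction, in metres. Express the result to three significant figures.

h_f ≈ 1.18 m

V = 4Q/(πD²) = 4·0.114/(π·0.461²) = 0.6830 m/s
h_f = f(L/D)V²/(2g) = 0.01850·(1240/0.461)·0.6830²/(2·9.81) = 1.183 m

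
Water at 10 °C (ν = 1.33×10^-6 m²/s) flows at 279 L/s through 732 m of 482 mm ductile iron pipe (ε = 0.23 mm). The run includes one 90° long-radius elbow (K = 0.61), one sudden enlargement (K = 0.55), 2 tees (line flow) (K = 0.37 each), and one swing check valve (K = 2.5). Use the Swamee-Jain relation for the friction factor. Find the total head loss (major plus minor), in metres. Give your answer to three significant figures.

H_L ≈ 3.70 m

V = 4Q/(πD²) = 1.529 m/s; V²/2g = 0.1192 m
Re = 5.54×10^5, ε/D = 4.77×10^-4 → f = 0.01754 (Swamee-Jain)
Major: h_f = f(L/D)·V²/2g = 0.01754·1519·0.1192 = 3.175 m
Minor: ΣK = 4.40; h_m = ΣK·V²/2g = 0.5243 m
Total H_L = 3.175 + 0.5243 = 3.699 m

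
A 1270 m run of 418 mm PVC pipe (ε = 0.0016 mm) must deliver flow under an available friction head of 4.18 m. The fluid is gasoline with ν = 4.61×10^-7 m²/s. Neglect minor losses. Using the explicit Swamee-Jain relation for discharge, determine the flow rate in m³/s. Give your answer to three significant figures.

Q ≈ 0.214 m³/s

Swamee-Jain (Type II): Q = -0.965·√(gD⁵h_f/L)·ln[ε/(3.7D) + √(3.17ν²L/(gD³h_f))]
√(gD⁵h_f/L) = √(9.81·0.418⁵·4.18/1270) = 0.02030
ε/(3.7D) = 1.03×10^-6; √(3.17ν²L/(gD³h_f)) = 1.69×10^-5
Q = -0.965·0.02030·ln(1.794×10^-5) = 0.2141 m³/s
Check: V = 1.56 m/s, Re = 1.41×10^6, f = 0.01108, h_f = 4.17 m ≈ 4.18 m ✓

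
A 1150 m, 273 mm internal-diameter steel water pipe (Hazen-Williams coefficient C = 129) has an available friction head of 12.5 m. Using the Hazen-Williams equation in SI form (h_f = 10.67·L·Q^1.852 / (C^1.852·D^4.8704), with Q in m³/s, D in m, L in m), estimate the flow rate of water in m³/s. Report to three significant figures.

Rearranging: Q = [h_f·C^1.852·D^4.8704 / (10.67·L)]^(1/1.852)
Q = [12.5·129^1.852·0.273^4.8704 / (10.67·1150)]^0.540 = 0.1029 m³/s

Q ≈ 0.103 m³/s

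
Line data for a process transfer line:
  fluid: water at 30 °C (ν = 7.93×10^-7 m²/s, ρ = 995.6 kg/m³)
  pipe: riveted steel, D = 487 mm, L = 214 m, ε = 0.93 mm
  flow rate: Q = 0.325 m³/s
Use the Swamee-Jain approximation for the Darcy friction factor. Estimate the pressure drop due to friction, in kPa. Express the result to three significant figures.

V = 4Q/(πD²) = 4·0.325/(π·0.487²) = 1.745 m/s
Re = VD/ν = 1.745·0.487/7.93×10^-7 = 1.07×10^6 → turbulent
ε/D = 0.93/487 = 0.00191
Swamee-Jain: f = 0.02339
h_f = f(L/D)V²/(2g) = 0.02339·(214/0.487)·1.745²/(2·9.81) = 1.594 m
Δp = ρg·h_f = 995.6·9.81·1.594 = 15.57 kPa

Δp ≈ 15.6 kPa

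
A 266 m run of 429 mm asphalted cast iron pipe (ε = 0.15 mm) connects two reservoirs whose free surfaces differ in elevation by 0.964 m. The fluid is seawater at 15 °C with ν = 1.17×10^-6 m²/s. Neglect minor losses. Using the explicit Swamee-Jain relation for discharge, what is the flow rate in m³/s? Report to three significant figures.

Q ≈ 0.196 m³/s

Swamee-Jain (Type II): Q = -0.965·√(gD⁵h_f/L)·ln[ε/(3.7D) + √(3.17ν²L/(gD³h_f))]
√(gD⁵h_f/L) = √(9.81·0.429⁵·0.964/266) = 0.02273
ε/(3.7D) = 9.45×10^-5; √(3.17ν²L/(gD³h_f)) = 3.93×10^-5
Q = -0.965·0.02273·ln(1.338×10^-4) = 0.1956 m³/s
Check: V = 1.35 m/s, Re = 4.96×10^5, f = 0.01676, h_f = 0.970 m ≈ 0.964 m ✓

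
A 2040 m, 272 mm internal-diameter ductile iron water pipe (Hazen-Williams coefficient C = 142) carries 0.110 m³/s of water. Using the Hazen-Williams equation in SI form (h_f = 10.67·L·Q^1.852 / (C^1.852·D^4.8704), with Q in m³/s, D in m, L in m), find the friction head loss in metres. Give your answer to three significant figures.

h_f = 10.67·2040·0.110^1.852 / (142^1.852·0.272^4.8704) = 21.39 m

h_f ≈ 21.4 m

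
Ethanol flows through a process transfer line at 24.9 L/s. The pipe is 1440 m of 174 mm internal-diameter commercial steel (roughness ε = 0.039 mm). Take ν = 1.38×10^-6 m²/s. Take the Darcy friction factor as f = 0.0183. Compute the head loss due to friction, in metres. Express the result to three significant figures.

V = 4Q/(πD²) = 4·0.0249/(π·0.174²) = 1.047 m/s
h_f = f(L/D)V²/(2g) = 0.01830·(1440/0.174)·1.047²/(2·9.81) = 8.464 m

h_f ≈ 8.46 m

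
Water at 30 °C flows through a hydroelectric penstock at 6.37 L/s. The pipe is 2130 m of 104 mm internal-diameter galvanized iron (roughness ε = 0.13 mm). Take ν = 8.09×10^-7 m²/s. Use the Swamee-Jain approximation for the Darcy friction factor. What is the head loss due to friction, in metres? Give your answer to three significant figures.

h_f ≈ 13.6 m

V = 4Q/(πD²) = 4·0.00637/(π·0.104²) = 0.7499 m/s
Re = VD/ν = 0.7499·0.104/8.09×10^-7 = 9.64×10^4 → turbulent
ε/D = 0.13/104 = 0.00125
Swamee-Jain: f = 0.02325
h_f = f(L/D)V²/(2g) = 0.02325·(2130/0.104)·0.7499²/(2·9.81) = 13.64 m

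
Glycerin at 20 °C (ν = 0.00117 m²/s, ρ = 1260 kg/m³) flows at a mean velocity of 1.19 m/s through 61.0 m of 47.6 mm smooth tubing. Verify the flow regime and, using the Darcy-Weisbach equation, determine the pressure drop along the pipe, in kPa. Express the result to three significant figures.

Re = VD/ν = 1.19·0.04760/0.00117 = 48.4 → laminar (Re < 2300)
f = 64/Re = 1.322
h_f = f(L/D)V²/(2g) = 1.322·(61.0/0.04760)·1.19²/(2·9.81) = 122.3 m
Δp = ρg·h_f = 1260·9.81·122.3 = 1511 kPa

Δp ≈ 1510 kPa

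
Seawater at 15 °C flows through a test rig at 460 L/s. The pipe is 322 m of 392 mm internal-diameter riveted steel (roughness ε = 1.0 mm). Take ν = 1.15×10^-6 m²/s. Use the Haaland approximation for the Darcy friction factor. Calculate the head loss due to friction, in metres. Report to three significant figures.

V = 4Q/(πD²) = 4·0.460/(π·0.392²) = 3.811 m/s
Re = VD/ν = 3.811·0.392/1.15×10^-6 = 1.30×10^6 → turbulent
ε/D = 1.0/392 = 0.00255
Haaland: f = 0.02517
h_f = f(L/D)V²/(2g) = 0.02517·(322/0.392)·3.811²/(2·9.81) = 15.31 m

h_f ≈ 15.3 m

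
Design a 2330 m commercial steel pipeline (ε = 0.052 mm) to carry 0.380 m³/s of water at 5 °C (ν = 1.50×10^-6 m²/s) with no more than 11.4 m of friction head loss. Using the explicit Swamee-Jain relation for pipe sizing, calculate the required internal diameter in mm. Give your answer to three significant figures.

D ≈ 515 mm

Swamee-Jain (Type III): D = 0.66·[ε^1.25·(LQ²/(gh_f))^4.75 + ν·Q^9.4·(L/(gh_f))^5.2]^0.04
LQ²/(gh_f) = 3.008; L/(gh_f) = 20.83
Term 1 = ε^1.25·(…)^4.75 = 8.26×10^-4; Term 2 = ν·Q^9.4·(…)^5.2 = 0.00121
D = 0.66·(8.26×10^-4 + 0.00121)^0.04 = 0.5151 m = 515 mm
Check: V = 1.82 m/s, Re = 6.26×10^5, f = 0.01413, h_f = 10.8 m ≈ 11.4 m ✓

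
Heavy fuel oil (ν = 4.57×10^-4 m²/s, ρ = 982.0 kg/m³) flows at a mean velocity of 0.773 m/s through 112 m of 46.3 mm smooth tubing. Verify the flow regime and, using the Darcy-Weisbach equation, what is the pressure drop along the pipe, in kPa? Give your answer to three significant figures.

Re = VD/ν = 0.773·0.04630/4.57×10^-4 = 78.3 → laminar (Re < 2300)
f = 64/Re = 0.8172
h_f = f(L/D)V²/(2g) = 0.8172·(112/0.04630)·0.773²/(2·9.81) = 60.21 m
Δp = ρg·h_f = 982.0·9.81·60.21 = 580.0 kPa

Δp ≈ 580 kPa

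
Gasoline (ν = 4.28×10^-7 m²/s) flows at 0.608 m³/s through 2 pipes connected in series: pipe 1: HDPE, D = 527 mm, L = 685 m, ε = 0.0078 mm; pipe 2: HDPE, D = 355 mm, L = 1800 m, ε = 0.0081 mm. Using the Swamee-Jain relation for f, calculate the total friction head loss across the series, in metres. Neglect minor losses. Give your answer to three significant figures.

Pipe 1: V = 2.787 m/s, Re = 3.43×10^6, ε/D = 1.48×10^-5, f = 0.01025, h_1 = f(L/D)V²/2g = 5.277 m
Pipe 2: V = 6.143 m/s, Re = 5.09×10^6, ε/D = 2.28×10^-5, f = 0.01024, h_2 = f(L/D)V²/2g = 99.84 m
Series → Q common, losses add: H = Σh = 105.1 m

H ≈ 105 m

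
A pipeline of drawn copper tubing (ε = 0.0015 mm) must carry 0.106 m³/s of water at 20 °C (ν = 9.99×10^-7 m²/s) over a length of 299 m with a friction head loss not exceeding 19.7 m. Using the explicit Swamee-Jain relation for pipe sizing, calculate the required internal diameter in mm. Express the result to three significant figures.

Swamee-Jain (Type III): D = 0.66·[ε^1.25·(LQ²/(gh_f))^4.75 + ν·Q^9.4·(L/(gh_f))^5.2]^0.04
LQ²/(gh_f) = 0.01738; L/(gh_f) = 1.547
Term 1 = ε^1.25·(…)^4.75 = 2.30×10^-16; Term 2 = ν·Q^9.4·(…)^5.2 = 6.65×10^-15
D = 0.66·(2.30×10^-16 + 6.65×10^-15)^0.04 = 0.1791 m = 179 mm
Check: V = 4.21 m/s, Re = 7.54×10^5, f = 0.01235, h_f = 18.6 m ≈ 19.7 m ✓

D ≈ 179 mm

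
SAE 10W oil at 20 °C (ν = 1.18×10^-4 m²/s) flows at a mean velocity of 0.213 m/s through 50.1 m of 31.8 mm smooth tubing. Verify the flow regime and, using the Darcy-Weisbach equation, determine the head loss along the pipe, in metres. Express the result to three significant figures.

h_f ≈ 4.06 m

Re = VD/ν = 0.213·0.03180/1.18×10^-4 = 57.4 → laminar (Re < 2300)
f = 64/Re = 1.115
h_f = f(L/D)V²/(2g) = 1.115·(50.1/0.03180)·0.213²/(2·9.81) = 4.062 m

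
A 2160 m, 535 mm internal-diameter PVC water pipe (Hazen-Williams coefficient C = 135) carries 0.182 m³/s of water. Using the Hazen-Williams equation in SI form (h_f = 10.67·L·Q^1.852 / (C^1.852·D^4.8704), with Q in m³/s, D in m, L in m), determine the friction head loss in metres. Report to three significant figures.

h_f ≈ 2.34 m

h_f = 10.67·2160·0.182^1.852 / (135^1.852·0.535^4.8704) = 2.344 m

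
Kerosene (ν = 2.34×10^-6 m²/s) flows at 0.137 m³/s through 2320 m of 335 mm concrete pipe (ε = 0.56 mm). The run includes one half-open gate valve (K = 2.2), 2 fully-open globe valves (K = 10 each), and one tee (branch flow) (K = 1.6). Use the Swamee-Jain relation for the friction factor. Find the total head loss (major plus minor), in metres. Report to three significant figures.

H_L ≈ 22.9 m

V = 4Q/(πD²) = 1.554 m/s; V²/2g = 0.1231 m
Re = 2.23×10^5, ε/D = 0.00167 → f = 0.02342 (Swamee-Jain)
Major: h_f = f(L/D)·V²/2g = 0.02342·6925·0.1231 = 19.97 m
Minor: ΣK = 23.8; h_m = ΣK·V²/2g = 2.931 m
Total H_L = 19.97 + 2.931 = 22.90 m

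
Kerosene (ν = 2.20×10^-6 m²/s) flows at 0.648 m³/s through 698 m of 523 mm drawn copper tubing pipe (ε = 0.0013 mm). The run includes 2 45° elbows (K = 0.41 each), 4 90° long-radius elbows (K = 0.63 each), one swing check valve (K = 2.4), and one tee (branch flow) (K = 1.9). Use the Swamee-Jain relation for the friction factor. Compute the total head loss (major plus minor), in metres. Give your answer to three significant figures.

V = 4Q/(πD²) = 3.016 m/s; V²/2g = 0.4637 m
Re = 7.17×10^5, ε/D = 2.49×10^-6 → f = 0.01234 (Swamee-Jain)
Major: h_f = f(L/D)·V²/2g = 0.01234·1335·0.4637 = 7.635 m
Minor: ΣK = 7.64; h_m = ΣK·V²/2g = 3.543 m
Total H_L = 7.635 + 3.543 = 11.18 m

H_L ≈ 11.2 m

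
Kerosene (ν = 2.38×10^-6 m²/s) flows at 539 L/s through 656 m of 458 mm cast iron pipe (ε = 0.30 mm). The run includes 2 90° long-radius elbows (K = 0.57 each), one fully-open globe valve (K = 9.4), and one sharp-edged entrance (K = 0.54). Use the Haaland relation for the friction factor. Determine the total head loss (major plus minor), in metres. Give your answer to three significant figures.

V = 4Q/(πD²) = 3.272 m/s; V²/2g = 0.5456 m
Re = 6.30×10^5, ε/D = 6.55×10^-4 → f = 0.01836 (Haaland)
Major: h_f = f(L/D)·V²/2g = 0.01836·1432·0.5456 = 14.35 m
Minor: ΣK = 11.1; h_m = ΣK·V²/2g = 6.045 m
Total H_L = 14.35 + 6.045 = 20.39 m

H_L ≈ 20.4 m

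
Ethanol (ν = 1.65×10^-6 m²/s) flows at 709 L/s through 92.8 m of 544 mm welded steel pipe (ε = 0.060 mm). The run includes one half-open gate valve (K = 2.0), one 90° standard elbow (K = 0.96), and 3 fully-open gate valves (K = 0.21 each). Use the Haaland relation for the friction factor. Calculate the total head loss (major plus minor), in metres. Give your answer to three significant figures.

H_L ≈ 2.79 m

V = 4Q/(πD²) = 3.050 m/s; V²/2g = 0.4743 m
Re = 1.01×10^6, ε/D = 1.10×10^-4 → f = 0.01347 (Haaland)
Major: h_f = f(L/D)·V²/2g = 0.01347·170.6·0.4743 = 1.090 m
Minor: ΣK = 3.59; h_m = ΣK·V²/2g = 1.703 m
Total H_L = 1.090 + 1.703 = 2.792 m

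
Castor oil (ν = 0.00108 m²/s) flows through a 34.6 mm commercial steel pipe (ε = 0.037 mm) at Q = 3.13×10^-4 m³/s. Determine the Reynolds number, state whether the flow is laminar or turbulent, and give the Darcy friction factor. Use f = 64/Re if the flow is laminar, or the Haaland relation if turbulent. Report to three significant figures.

V = 4Q/(πD²) = 0.3329 m/s
Re = VD/ν = 0.3329·0.0346/0.00108 = 10.7
Re < 2300 → laminar → f = 64/Re = 6.001

Re ≈ 10.7; laminar; f = 64/Re ≈ 6.00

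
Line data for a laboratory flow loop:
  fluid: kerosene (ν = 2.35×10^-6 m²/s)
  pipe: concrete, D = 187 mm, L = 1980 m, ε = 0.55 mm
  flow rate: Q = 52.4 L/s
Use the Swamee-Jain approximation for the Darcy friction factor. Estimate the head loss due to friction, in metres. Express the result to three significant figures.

V = 4Q/(πD²) = 4·0.0524/(π·0.187²) = 1.908 m/s
Re = VD/ν = 1.908·0.187/2.35×10^-6 = 1.52×10^5 → turbulent
ε/D = 0.55/187 = 0.00294
Swamee-Jain: f = 0.02712
h_f = f(L/D)V²/(2g) = 0.02712·(1980/0.187)·1.908²/(2·9.81) = 53.27 m

h_f ≈ 53.3 m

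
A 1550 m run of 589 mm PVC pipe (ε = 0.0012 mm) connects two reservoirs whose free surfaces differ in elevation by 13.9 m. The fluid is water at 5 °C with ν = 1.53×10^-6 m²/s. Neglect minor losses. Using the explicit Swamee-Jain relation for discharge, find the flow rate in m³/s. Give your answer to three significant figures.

Q ≈ 0.821 m³/s

Swamee-Jain (Type II): Q = -0.965·√(gD⁵h_f/L)·ln[ε/(3.7D) + √(3.17ν²L/(gD³h_f))]
√(gD⁵h_f/L) = √(9.81·0.589⁵·13.9/1550) = 0.07897
ε/(3.7D) = 5.51×10^-7; √(3.17ν²L/(gD³h_f)) = 2.03×10^-5
Q = -0.965·0.07897·ln(2.087×10^-5) = 0.8213 m³/s
Check: V = 3.01 m/s, Re = 1.16×10^6, f = 0.01138, h_f = 13.9 m ≈ 13.9 m ✓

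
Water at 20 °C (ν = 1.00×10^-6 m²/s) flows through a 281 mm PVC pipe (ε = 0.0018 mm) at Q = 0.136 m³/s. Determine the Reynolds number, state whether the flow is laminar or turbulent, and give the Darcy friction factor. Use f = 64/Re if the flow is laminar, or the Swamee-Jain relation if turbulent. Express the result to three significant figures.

Re ≈ 6.16×10^5; turbulent; f ≈ 0.0127

V = 4Q/(πD²) = 2.193 m/s
Re = VD/ν = 2.193·0.281/1.00×10^-6 = 6.16×10^5
Re > 4000 → turbulent; ε/D = 6.41×10^-6
Swamee-Jain: f = 0.01273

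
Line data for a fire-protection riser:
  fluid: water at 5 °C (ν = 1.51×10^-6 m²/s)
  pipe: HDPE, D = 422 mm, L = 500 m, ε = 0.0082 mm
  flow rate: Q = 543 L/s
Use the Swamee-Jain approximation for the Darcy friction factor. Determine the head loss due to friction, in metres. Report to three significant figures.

h_f ≈ 10.9 m

V = 4Q/(πD²) = 4·0.543/(π·0.422²) = 3.882 m/s
Re = VD/ν = 3.882·0.422/1.51×10^-6 = 1.08×10^6 → turbulent
ε/D = 0.0082/422 = 1.94×10^-5
Swamee-Jain: f = 0.01193
h_f = f(L/D)V²/(2g) = 0.01193·(500/0.422)·3.882²/(2·9.81) = 10.86 m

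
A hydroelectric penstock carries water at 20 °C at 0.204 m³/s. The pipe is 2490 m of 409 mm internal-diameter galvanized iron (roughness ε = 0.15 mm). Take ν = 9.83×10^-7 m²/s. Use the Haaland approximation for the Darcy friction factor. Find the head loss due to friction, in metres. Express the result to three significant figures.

V = 4Q/(πD²) = 4·0.204/(π·0.409²) = 1.553 m/s
Re = VD/ν = 1.553·0.409/9.83×10^-7 = 6.46×10^5 → turbulent
ε/D = 0.15/409 = 3.67×10^-4
Haaland: f = 0.01645
h_f = f(L/D)V²/(2g) = 0.01645·(2490/0.409)·1.553²/(2·9.81) = 12.31 m

h_f ≈ 12.3 m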